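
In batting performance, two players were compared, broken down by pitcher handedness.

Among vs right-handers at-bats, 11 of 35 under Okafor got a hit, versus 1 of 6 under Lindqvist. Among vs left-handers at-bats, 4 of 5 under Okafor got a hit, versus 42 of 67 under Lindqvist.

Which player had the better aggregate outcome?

Vs right-handers: Okafor 11/35 = 31.4%, Lindqvist 1/6 = 16.7% → Okafor
Vs left-handers: Okafor 4/5 = 80.0%, Lindqvist 42/67 = 62.7% → Okafor
Overall: Okafor 15/40 = 37.5%, Lindqvist 43/73 = 58.9% → Lindqvist
(Okafor wins every pitcher group but Lindqvist wins overall — Okafor's at-bats skew toward the low-rate vs right-handers group.)

Lindqvist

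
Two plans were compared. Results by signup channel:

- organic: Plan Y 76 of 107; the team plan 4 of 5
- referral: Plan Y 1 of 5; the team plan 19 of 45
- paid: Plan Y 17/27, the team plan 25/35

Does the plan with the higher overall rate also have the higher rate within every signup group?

Organic: Plan Y 76/107 = 71.0%, the team plan 4/5 = 80.0% → the team plan
Referral: Plan Y 1/5 = 20.0%, the team plan 19/45 = 42.2% → the team plan
Paid: Plan Y 17/27 = 63.0%, the team plan 25/35 = 71.4% → the team plan
Overall: Plan Y 94/139 = 67.6%, the team plan 48/85 = 56.5% → Plan Y
The team plan wins each signup group but Plan Y wins overall — the comparison reverses. The team plan's customers skew toward referral, which has a lower base rate.

No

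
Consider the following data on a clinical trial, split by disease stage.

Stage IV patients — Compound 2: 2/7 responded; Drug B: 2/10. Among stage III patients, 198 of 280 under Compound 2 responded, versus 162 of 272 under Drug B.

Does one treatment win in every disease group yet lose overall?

Stage IV: Compound 2 2/7 = 28.6%, Drug B 2/10 = 20.0% → Compound 2
Stage III: Compound 2 198/280 = 70.7%, Drug B 162/272 = 59.6% → Compound 2
Overall: Compound 2 200/287 = 69.7%, Drug B 164/282 = 58.2% → Compound 2
Compound 2 wins overall and in every disease group — no reversal.

No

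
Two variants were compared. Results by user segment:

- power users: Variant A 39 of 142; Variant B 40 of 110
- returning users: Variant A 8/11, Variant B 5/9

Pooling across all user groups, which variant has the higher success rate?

Power users: Variant A 39/142 = 27.5%, Variant B 40/110 = 36.4% → Variant B
Returning users: Variant A 8/11 = 72.7%, Variant B 5/9 = 55.6% → Variant A
Overall: Variant A 47/153 = 30.7%, Variant B 45/119 = 37.8% → Variant B
(Neither sweeps every user group, but Variant B has the higher pooled rate.)

Variant B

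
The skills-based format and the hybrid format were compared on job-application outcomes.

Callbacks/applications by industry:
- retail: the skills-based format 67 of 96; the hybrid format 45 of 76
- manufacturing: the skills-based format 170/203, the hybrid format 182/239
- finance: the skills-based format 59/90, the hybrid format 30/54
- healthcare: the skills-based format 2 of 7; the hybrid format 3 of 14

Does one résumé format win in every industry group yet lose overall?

No

Retail: the skills-based format 67/96 = 69.8%, the hybrid format 45/76 = 59.2% → the skills-based format
Manufacturing: the skills-based format 170/203 = 83.7%, the hybrid format 182/239 = 76.2% → the skills-based format
Finance: the skills-based format 59/90 = 65.6%, the hybrid format 30/54 = 55.6% → the skills-based format
Healthcare: the skills-based format 2/7 = 28.6%, the hybrid format 3/14 = 21.4% → the skills-based format
Overall: the skills-based format 298/396 = 75.3%, the hybrid format 260/383 = 67.9% → the skills-based format
The skills-based format wins overall and in every industry group — no reversal.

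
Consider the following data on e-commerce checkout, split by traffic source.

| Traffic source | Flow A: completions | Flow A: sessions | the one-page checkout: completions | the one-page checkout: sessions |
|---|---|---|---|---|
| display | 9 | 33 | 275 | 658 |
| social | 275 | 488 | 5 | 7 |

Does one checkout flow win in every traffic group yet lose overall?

Yes

Display: Flow A 9/33 = 27.3%, the one-page checkout 275/658 = 41.8% → the one-page checkout
Social: Flow A 275/488 = 56.4%, the one-page checkout 5/7 = 71.4% → the one-page checkout
Overall: Flow A 284/521 = 54.5%, the one-page checkout 280/665 = 42.1% → Flow A
The one-page checkout wins each traffic group but Flow A wins overall — the comparison reverses. The one-page checkout's sessions skew toward display, which has a lower base rate.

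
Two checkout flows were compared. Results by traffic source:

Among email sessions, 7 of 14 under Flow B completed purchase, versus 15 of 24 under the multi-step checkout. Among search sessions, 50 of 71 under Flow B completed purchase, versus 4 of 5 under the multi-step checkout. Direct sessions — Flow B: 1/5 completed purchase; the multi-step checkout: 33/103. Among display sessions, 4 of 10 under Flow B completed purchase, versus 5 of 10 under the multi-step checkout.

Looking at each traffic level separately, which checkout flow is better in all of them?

Email: Flow B 7/14 = 50.0%, the multi-step checkout 15/24 = 62.5% → the multi-step checkout
Search: Flow B 50/71 = 70.4%, the multi-step checkout 4/5 = 80.0% → the multi-step checkout
Direct: Flow B 1/5 = 20.0%, the multi-step checkout 33/103 = 32.0% → the multi-step checkout
Display: Flow B 4/10 = 40.0%, the multi-step checkout 5/10 = 50.0% → the multi-step checkout
The multi-step checkout has the higher rate in all 4 groups.

the multi-step checkout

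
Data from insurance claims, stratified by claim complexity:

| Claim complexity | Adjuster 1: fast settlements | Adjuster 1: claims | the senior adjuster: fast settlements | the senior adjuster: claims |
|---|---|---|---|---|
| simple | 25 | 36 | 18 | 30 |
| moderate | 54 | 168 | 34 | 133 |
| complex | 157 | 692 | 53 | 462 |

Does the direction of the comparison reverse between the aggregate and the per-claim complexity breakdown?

Simple: Adjuster 1 25/36 = 69.4%, the senior adjuster 18/30 = 60.0% → Adjuster 1
Moderate: Adjuster 1 54/168 = 32.1%, the senior adjuster 34/133 = 25.6% → Adjuster 1
Complex: Adjuster 1 157/692 = 22.7%, the senior adjuster 53/462 = 11.5% → Adjuster 1
Overall: Adjuster 1 236/896 = 26.3%, the senior adjuster 105/625 = 16.8% → Adjuster 1
Adjuster 1 wins overall and in every claim group — no reversal.

No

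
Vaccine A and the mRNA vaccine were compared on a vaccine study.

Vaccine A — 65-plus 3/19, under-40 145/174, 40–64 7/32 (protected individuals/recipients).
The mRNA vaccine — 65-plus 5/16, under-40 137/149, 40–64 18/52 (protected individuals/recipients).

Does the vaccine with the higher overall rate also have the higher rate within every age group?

65-plus: Vaccine A 3/19 = 15.8%, the mRNA vaccine 5/16 = 31.2% → the mRNA vaccine
Under-40: Vaccine A 145/174 = 83.3%, the mRNA vaccine 137/149 = 91.9% → the mRNA vaccine
40–64: Vaccine A 7/32 = 21.9%, the mRNA vaccine 18/52 = 34.6% → the mRNA vaccine
Overall: Vaccine A 155/225 = 68.9%, the mRNA vaccine 160/217 = 73.7% → the mRNA vaccine
The mRNA vaccine wins overall and in every age group — no reversal.

Yes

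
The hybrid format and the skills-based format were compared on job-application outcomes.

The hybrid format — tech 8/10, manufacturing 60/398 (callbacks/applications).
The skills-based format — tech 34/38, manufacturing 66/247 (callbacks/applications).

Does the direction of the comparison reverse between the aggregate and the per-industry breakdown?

No

Tech: the hybrid format 8/10 = 80.0%, the skills-based format 34/38 = 89.5% → the skills-based format
Manufacturing: the hybrid format 60/398 = 15.1%, the skills-based format 66/247 = 26.7% → the skills-based format
Overall: the hybrid format 68/408 = 16.7%, the skills-based format 100/285 = 35.1% → the skills-based format
The skills-based format wins overall and in every industry group — no reversal.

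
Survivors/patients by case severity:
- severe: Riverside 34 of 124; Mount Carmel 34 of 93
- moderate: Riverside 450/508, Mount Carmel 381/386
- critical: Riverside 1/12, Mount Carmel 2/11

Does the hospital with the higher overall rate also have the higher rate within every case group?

Severe: Riverside 34/124 = 27.4%, Mount Carmel 34/93 = 36.6% → Mount Carmel
Moderate: Riverside 450/508 = 88.6%, Mount Carmel 381/386 = 98.7% → Mount Carmel
Critical: Riverside 1/12 = 8.3%, Mount Carmel 2/11 = 18.2% → Mount Carmel
Overall: Riverside 485/644 = 75.3%, Mount Carmel 417/490 = 85.1% → Mount Carmel
Mount Carmel wins overall and in every case group — no reversal.

Yes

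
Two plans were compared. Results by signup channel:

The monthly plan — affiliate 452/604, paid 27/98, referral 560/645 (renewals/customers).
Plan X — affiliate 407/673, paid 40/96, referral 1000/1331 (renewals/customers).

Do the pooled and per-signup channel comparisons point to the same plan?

Affiliate: the monthly plan 452/604 = 74.8%, Plan X 407/673 = 60.5% → the monthly plan
Paid: the monthly plan 27/98 = 27.6%, Plan X 40/96 = 41.7% → Plan X
Referral: the monthly plan 560/645 = 86.8%, Plan X 1000/1331 = 75.1% → the monthly plan
Overall: the monthly plan 1039/1347 = 77.1%, Plan X 1447/2100 = 68.9% → the monthly plan
Neither sweeps: the monthly plan wins 2 of 3 groups, Plan X wins 1. The monthly plan wins overall but not every group — no Simpson reversal.

No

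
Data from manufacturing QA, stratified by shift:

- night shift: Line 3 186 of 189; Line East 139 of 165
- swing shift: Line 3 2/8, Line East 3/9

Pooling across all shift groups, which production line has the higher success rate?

Night shift: Line 3 186/189 = 98.4%, Line East 139/165 = 84.2% → Line 3
Swing shift: Line 3 2/8 = 25.0%, Line East 3/9 = 33.3% → Line East
Overall: Line 3 188/197 = 95.4%, Line East 142/174 = 81.6% → Line 3
(Neither sweeps every shift group, but Line 3 has the higher pooled rate.)

Line 3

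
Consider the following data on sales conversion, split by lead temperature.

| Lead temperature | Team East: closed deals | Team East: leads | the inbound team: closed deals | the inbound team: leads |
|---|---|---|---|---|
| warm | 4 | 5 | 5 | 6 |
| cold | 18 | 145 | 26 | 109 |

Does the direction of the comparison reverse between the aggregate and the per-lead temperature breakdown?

No

Warm: Team East 4/5 = 80.0%, the inbound team 5/6 = 83.3% → the inbound team
Cold: Team East 18/145 = 12.4%, the inbound team 26/109 = 23.9% → the inbound team
Overall: Team East 22/150 = 14.7%, the inbound team 31/115 = 27.0% → the inbound team
The inbound team wins overall and in every lead group — no reversal.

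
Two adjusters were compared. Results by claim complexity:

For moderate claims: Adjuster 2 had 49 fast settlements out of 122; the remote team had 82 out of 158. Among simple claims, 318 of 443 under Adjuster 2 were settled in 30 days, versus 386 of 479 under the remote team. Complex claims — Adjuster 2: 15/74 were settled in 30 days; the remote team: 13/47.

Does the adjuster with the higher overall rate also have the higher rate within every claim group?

Moderate: Adjuster 2 49/122 = 40.2%, the remote team 82/158 = 51.9% → the remote team
Simple: Adjuster 2 318/443 = 71.8%, the remote team 386/479 = 80.6% → the remote team
Complex: Adjuster 2 15/74 = 20.3%, the remote team 13/47 = 27.7% → the remote team
Overall: Adjuster 2 382/639 = 59.8%, the remote team 481/684 = 70.3% → the remote team
The remote team wins overall and in every claim group — no reversal.

Yes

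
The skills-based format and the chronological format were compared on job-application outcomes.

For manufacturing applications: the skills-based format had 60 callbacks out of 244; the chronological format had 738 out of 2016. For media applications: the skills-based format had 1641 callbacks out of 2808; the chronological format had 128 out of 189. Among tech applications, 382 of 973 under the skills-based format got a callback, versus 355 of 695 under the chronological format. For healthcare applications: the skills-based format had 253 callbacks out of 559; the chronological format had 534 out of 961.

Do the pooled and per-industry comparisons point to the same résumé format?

Manufacturing: the skills-based format 60/244 = 24.6%, the chronological format 738/2016 = 36.6% → the chronological format
Media: the skills-based format 1641/2808 = 58.4%, the chronological format 128/189 = 67.7% → the chronological format
Tech: the skills-based format 382/973 = 39.3%, the chronological format 355/695 = 51.1% → the chronological format
Healthcare: the skills-based format 253/559 = 45.3%, the chronological format 534/961 = 55.6% → the chronological format
Overall: the skills-based format 2336/4584 = 51.0%, the chronological format 1755/3861 = 45.5% → the skills-based format
The chronological format wins each industry group but the skills-based format wins overall — the comparison reverses. The chronological format's applications skew toward manufacturing, which has a lower base rate.

No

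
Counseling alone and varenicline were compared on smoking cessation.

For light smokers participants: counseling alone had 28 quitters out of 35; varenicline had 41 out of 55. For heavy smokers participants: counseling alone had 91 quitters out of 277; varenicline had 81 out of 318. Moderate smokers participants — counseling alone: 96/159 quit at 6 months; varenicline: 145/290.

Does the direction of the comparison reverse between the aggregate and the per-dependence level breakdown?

Light smokers: counseling alone 28/35 = 80.0%, varenicline 41/55 = 74.5% → counseling alone
Heavy smokers: counseling alone 91/277 = 32.9%, varenicline 81/318 = 25.5% → counseling alone
Moderate smokers: counseling alone 96/159 = 60.4%, varenicline 145/290 = 50.0% → counseling alone
Overall: counseling alone 215/471 = 45.6%, varenicline 267/663 = 40.3% → counseling alone
Counseling alone wins overall and in every dependence group — no reversal.

No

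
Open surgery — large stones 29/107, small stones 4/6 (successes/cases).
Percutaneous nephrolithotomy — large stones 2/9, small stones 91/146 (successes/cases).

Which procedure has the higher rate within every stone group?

Large stones: open surgery 29/107 = 27.1%, percutaneous nephrolithotomy 2/9 = 22.2% → open surgery
Small stones: open surgery 4/6 = 66.7%, percutaneous nephrolithotomy 91/146 = 62.3% → open surgery
Open surgery has the higher rate in both groups.

open surgery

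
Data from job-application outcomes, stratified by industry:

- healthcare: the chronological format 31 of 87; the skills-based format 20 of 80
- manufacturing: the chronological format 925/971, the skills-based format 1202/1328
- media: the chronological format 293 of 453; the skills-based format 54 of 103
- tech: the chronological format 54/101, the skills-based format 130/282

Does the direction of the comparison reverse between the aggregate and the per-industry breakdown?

No

Healthcare: the chronological format 31/87 = 35.6%, the skills-based format 20/80 = 25.0% → the chronological format
Manufacturing: the chronological format 925/971 = 95.3%, the skills-based format 1202/1328 = 90.5% → the chronological format
Media: the chronological format 293/453 = 64.7%, the skills-based format 54/103 = 52.4% → the chronological format
Tech: the chronological format 54/101 = 53.5%, the skills-based format 130/282 = 46.1% → the chronological format
Overall: the chronological format 1303/1612 = 80.8%, the skills-based format 1406/1793 = 78.4% → the chronological format
The chronological format wins overall and in every industry group — no reversal.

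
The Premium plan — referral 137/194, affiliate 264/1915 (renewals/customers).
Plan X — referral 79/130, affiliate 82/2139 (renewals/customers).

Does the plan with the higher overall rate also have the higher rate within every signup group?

Yes

Referral: the Premium plan 137/194 = 70.6%, Plan X 79/130 = 60.8% → the Premium plan
Affiliate: the Premium plan 264/1915 = 13.8%, Plan X 82/2139 = 3.8% → the Premium plan
Overall: the Premium plan 401/2109 = 19.0%, Plan X 161/2269 = 7.1% → the Premium plan
The Premium plan wins overall and in every signup group — no reversal.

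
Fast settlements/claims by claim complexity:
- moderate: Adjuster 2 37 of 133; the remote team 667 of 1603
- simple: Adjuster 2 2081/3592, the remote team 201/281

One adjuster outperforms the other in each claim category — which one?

Moderate: Adjuster 2 37/133 = 27.8%, the remote team 667/1603 = 41.6% → the remote team
Simple: Adjuster 2 2081/3592 = 57.9%, the remote team 201/281 = 71.5% → the remote team
The remote team has the higher rate in both groups.

the remote team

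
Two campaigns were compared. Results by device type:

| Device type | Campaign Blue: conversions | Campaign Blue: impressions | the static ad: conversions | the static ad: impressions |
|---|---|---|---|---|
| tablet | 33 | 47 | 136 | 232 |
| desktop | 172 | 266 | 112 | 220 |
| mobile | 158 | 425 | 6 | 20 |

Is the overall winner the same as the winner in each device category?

No

Tablet: Campaign Blue 33/47 = 70.2%, the static ad 136/232 = 58.6% → Campaign Blue
Desktop: Campaign Blue 172/266 = 64.7%, the static ad 112/220 = 50.9% → Campaign Blue
Mobile: Campaign Blue 158/425 = 37.2%, the static ad 6/20 = 30.0% → Campaign Blue
Overall: Campaign Blue 363/738 = 49.2%, the static ad 254/472 = 53.8% → the static ad
Campaign Blue wins each device group but the static ad wins overall — the comparison reverses. Campaign Blue's impressions skew toward mobile, which has a lower base rate.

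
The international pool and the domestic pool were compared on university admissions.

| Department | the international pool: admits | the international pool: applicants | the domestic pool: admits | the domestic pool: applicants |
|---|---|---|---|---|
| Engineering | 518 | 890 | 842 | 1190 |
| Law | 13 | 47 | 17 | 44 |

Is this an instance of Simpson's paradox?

No

Engineering: the international pool 518/890 = 58.2%, the domestic pool 842/1190 = 70.8% → the domestic pool
Law: the international pool 13/47 = 27.7%, the domestic pool 17/44 = 38.6% → the domestic pool
Overall: the international pool 531/937 = 56.7%, the domestic pool 859/1234 = 69.6% → the domestic pool
The domestic pool wins overall and in every department group — no reversal.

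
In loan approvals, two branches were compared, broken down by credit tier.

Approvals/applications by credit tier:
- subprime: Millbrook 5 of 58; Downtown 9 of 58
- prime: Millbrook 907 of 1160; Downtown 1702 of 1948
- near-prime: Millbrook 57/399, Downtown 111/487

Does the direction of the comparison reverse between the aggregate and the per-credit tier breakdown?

No

Subprime: Millbrook 5/58 = 8.6%, Downtown 9/58 = 15.5% → Downtown
Prime: Millbrook 907/1160 = 78.2%, Downtown 1702/1948 = 87.4% → Downtown
Near-prime: Millbrook 57/399 = 14.3%, Downtown 111/487 = 22.8% → Downtown
Overall: Millbrook 969/1617 = 59.9%, Downtown 1822/2493 = 73.1% → Downtown
Downtown wins overall and in every credit group — no reversal.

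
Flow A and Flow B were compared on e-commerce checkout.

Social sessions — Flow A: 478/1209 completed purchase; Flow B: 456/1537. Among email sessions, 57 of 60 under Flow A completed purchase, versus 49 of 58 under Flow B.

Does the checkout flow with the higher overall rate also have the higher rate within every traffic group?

Yes

Social: Flow A 478/1209 = 39.5%, Flow B 456/1537 = 29.7% → Flow A
Email: Flow A 57/60 = 95.0%, Flow B 49/58 = 84.5% → Flow A
Overall: Flow A 535/1269 = 42.2%, Flow B 505/1595 = 31.7% → Flow A
Flow A wins overall and in every traffic group — no reversal.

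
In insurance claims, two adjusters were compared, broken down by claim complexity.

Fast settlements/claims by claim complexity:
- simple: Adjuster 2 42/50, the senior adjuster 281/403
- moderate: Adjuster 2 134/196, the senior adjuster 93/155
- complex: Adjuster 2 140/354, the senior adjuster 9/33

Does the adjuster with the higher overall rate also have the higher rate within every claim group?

Simple: Adjuster 2 42/50 = 84.0%, the senior adjuster 281/403 = 69.7% → Adjuster 2
Moderate: Adjuster 2 134/196 = 68.4%, the senior adjuster 93/155 = 60.0% → Adjuster 2
Complex: Adjuster 2 140/354 = 39.5%, the senior adjuster 9/33 = 27.3% → Adjuster 2
Overall: Adjuster 2 316/600 = 52.7%, the senior adjuster 383/591 = 64.8% → the senior adjuster
Adjuster 2 wins each claim group but the senior adjuster wins overall — the comparison reverses. Adjuster 2's claims skew toward complex, which has a lower base rate.

No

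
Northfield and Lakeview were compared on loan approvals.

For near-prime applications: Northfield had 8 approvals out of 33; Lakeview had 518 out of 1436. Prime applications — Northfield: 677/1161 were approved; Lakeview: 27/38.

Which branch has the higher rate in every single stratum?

Near-prime: Northfield 8/33 = 24.2%, Lakeview 518/1436 = 36.1% → Lakeview
Prime: Northfield 677/1161 = 58.3%, Lakeview 27/38 = 71.1% → Lakeview
Lakeview has the higher rate in both groups.

Lakeview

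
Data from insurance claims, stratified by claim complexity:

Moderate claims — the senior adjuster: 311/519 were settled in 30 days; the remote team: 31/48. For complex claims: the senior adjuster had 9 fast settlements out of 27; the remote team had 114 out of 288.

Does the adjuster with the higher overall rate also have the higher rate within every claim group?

Moderate: the senior adjuster 311/519 = 59.9%, the remote team 31/48 = 64.6% → the remote team
Complex: the senior adjuster 9/27 = 33.3%, the remote team 114/288 = 39.6% → the remote team
Overall: the senior adjuster 320/546 = 58.6%, the remote team 145/336 = 43.2% → the senior adjuster
The remote team wins each claim group but the senior adjuster wins overall — the comparison reverses. The remote team's claims skew toward complex, which has a lower base rate.

No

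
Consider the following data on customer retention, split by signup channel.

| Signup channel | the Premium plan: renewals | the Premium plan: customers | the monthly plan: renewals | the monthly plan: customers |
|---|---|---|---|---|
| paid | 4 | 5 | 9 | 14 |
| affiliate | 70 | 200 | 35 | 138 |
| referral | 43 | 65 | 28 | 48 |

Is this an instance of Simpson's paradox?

Paid: the Premium plan 4/5 = 80.0%, the monthly plan 9/14 = 64.3% → the Premium plan
Affiliate: the Premium plan 70/200 = 35.0%, the monthly plan 35/138 = 25.4% → the Premium plan
Referral: the Premium plan 43/65 = 66.2%, the monthly plan 28/48 = 58.3% → the Premium plan
Overall: the Premium plan 117/270 = 43.3%, the monthly plan 72/200 = 36.0% → the Premium plan
The Premium plan wins overall and in every signup group — no reversal.

No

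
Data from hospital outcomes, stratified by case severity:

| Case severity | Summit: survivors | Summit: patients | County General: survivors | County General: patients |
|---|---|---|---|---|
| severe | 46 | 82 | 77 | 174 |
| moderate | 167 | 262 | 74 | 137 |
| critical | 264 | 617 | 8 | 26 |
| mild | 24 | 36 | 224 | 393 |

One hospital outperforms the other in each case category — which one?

Severe: Summit 46/82 = 56.1%, County General 77/174 = 44.3% → Summit
Moderate: Summit 167/262 = 63.7%, County General 74/137 = 54.0% → Summit
Critical: Summit 264/617 = 42.8%, County General 8/26 = 30.8% → Summit
Mild: Summit 24/36 = 66.7%, County General 224/393 = 57.0% → Summit
Summit has the higher rate in all 4 groups.

Summit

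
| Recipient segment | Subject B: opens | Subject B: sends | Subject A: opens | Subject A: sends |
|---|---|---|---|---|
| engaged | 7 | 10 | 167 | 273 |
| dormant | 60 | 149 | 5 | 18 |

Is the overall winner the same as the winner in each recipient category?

Engaged: Subject B 7/10 = 70.0%, Subject A 167/273 = 61.2% → Subject B
Dormant: Subject B 60/149 = 40.3%, Subject A 5/18 = 27.8% → Subject B
Overall: Subject B 67/159 = 42.1%, Subject A 172/291 = 59.1% → Subject A
Subject B wins each recipient group but Subject A wins overall — the comparison reverses. Subject B's sends skew toward dormant, which has a lower base rate.

No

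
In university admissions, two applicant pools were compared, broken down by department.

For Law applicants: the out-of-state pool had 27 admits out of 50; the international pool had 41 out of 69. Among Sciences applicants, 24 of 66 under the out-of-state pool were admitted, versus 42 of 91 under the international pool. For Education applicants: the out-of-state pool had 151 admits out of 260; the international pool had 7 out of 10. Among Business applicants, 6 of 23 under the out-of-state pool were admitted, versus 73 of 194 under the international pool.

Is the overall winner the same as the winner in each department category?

Law: the out-of-state pool 27/50 = 54.0%, the international pool 41/69 = 59.4% → the international pool
Sciences: the out-of-state pool 24/66 = 36.4%, the international pool 42/91 = 46.2% → the international pool
Education: the out-of-state pool 151/260 = 58.1%, the international pool 7/10 = 70.0% → the international pool
Business: the out-of-state pool 6/23 = 26.1%, the international pool 73/194 = 37.6% → the international pool
Overall: the out-of-state pool 208/399 = 52.1%, the international pool 163/364 = 44.8% → the out-of-state pool
The international pool wins each department group but the out-of-state pool wins overall — the comparison reverses. The international pool's applicants skew toward Business, which has a lower base rate.

No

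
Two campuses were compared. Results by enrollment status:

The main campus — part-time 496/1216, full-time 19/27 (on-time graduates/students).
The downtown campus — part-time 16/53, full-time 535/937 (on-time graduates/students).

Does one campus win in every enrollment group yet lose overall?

Yes

Part-time: the main campus 496/1216 = 40.8%, the downtown campus 16/53 = 30.2% → the main campus
Full-time: the main campus 19/27 = 70.4%, the downtown campus 535/937 = 57.1% → the main campus
Overall: the main campus 515/1243 = 41.4%, the downtown campus 551/990 = 55.7% → the downtown campus
The main campus wins each enrollment group but the downtown campus wins overall — the comparison reverses. The main campus's students skew toward part-time, which has a lower base rate.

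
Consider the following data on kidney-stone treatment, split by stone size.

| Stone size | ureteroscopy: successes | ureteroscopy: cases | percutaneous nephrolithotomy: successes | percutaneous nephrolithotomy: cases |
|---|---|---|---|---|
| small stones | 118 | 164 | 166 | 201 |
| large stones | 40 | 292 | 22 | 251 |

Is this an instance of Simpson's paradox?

No

Small stones: ureteroscopy 118/164 = 72.0%, percutaneous nephrolithotomy 166/201 = 82.6% → percutaneous nephrolithotomy
Large stones: ureteroscopy 40/292 = 13.7%, percutaneous nephrolithotomy 22/251 = 8.8% → ureteroscopy
Overall: ureteroscopy 158/456 = 34.6%, percutaneous nephrolithotomy 188/452 = 41.6% → percutaneous nephrolithotomy
Neither sweeps: ureteroscopy wins 1 of 2 groups, percutaneous nephrolithotomy wins 1. Percutaneous nephrolithotomy wins overall but not every group — no Simpson reversal.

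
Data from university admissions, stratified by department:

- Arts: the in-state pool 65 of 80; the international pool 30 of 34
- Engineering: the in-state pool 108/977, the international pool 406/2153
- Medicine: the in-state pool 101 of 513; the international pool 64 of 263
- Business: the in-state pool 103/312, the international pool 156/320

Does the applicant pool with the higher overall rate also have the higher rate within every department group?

Arts: the in-state pool 65/80 = 81.2%, the international pool 30/34 = 88.2% → the international pool
Engineering: the in-state pool 108/977 = 11.1%, the international pool 406/2153 = 18.9% → the international pool
Medicine: the in-state pool 101/513 = 19.7%, the international pool 64/263 = 24.3% → the international pool
Business: the in-state pool 103/312 = 33.0%, the international pool 156/320 = 48.8% → the international pool
Overall: the in-state pool 377/1882 = 20.0%, the international pool 656/2770 = 23.7% → the international pool
The international pool wins overall and in every department group — no reversal.

Yes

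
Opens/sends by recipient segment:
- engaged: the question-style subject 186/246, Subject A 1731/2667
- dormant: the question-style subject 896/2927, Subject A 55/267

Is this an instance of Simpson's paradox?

Yes

Engaged: the question-style subject 186/246 = 75.6%, Subject A 1731/2667 = 64.9% → the question-style subject
Dormant: the question-style subject 896/2927 = 30.6%, Subject A 55/267 = 20.6% → the question-style subject
Overall: the question-style subject 1082/3173 = 34.1%, Subject A 1786/2934 = 60.9% → Subject A
The question-style subject wins each recipient group but Subject A wins overall — the comparison reverses. The question-style subject's sends skew toward dormant, which has a lower base rate.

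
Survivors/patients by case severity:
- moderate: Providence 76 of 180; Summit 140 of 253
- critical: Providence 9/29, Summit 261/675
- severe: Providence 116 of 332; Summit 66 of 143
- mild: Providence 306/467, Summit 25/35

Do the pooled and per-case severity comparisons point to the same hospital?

Moderate: Providence 76/180 = 42.2%, Summit 140/253 = 55.3% → Summit
Critical: Providence 9/29 = 31.0%, Summit 261/675 = 38.7% → Summit
Severe: Providence 116/332 = 34.9%, Summit 66/143 = 46.2% → Summit
Mild: Providence 306/467 = 65.5%, Summit 25/35 = 71.4% → Summit
Overall: Providence 507/1008 = 50.3%, Summit 492/1106 = 44.5% → Providence
Summit wins each case group but Providence wins overall — the comparison reverses. Summit's patients skew toward critical, which has a lower base rate.

No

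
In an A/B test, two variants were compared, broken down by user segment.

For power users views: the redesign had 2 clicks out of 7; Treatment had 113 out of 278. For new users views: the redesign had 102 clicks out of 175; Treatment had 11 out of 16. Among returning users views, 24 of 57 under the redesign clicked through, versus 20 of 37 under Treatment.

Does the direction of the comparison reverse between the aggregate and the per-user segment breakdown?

Yes

Power users: the redesign 2/7 = 28.6%, Treatment 113/278 = 40.6% → Treatment
New users: the redesign 102/175 = 58.3%, Treatment 11/16 = 68.8% → Treatment
Returning users: the redesign 24/57 = 42.1%, Treatment 20/37 = 54.1% → Treatment
Overall: the redesign 128/239 = 53.6%, Treatment 144/331 = 43.5% → the redesign
Treatment wins each user group but the redesign wins overall — the comparison reverses. Treatment's views skew toward power users, which has a lower base rate.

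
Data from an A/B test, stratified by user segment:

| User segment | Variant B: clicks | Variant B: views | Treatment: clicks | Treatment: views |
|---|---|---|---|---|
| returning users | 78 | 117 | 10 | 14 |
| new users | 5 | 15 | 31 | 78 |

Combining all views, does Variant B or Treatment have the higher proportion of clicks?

Variant B

Returning users: Variant B 78/117 = 66.7%, Treatment 10/14 = 71.4% → Treatment
New users: Variant B 5/15 = 33.3%, Treatment 31/78 = 39.7% → Treatment
Overall: Variant B 83/132 = 62.9%, Treatment 41/92 = 44.6% → Variant B
(Treatment wins every user group but Variant B wins overall — Treatment's views skew toward the low-rate new users group.)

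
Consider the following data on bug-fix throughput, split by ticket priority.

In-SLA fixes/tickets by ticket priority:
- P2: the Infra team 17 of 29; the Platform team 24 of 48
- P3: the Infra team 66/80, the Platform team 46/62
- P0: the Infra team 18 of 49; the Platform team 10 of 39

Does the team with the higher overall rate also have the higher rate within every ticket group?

Yes

P2: the Infra team 17/29 = 58.6%, the Platform team 24/48 = 50.0% → the Infra team
P3: the Infra team 66/80 = 82.5%, the Platform team 46/62 = 74.2% → the Infra team
P0: the Infra team 18/49 = 36.7%, the Platform team 10/39 = 25.6% → the Infra team
Overall: the Infra team 101/158 = 63.9%, the Platform team 80/149 = 53.7% → the Infra team
The Infra team wins overall and in every ticket group — no reversal.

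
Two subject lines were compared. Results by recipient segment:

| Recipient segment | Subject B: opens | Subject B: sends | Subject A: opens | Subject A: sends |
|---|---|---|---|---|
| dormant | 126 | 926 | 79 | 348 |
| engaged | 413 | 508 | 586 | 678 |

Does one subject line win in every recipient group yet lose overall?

No

Dormant: Subject B 126/926 = 13.6%, Subject A 79/348 = 22.7% → Subject A
Engaged: Subject B 413/508 = 81.3%, Subject A 586/678 = 86.4% → Subject A
Overall: Subject B 539/1434 = 37.6%, Subject A 665/1026 = 64.8% → Subject A
Subject A wins overall and in every recipient group — no reversal.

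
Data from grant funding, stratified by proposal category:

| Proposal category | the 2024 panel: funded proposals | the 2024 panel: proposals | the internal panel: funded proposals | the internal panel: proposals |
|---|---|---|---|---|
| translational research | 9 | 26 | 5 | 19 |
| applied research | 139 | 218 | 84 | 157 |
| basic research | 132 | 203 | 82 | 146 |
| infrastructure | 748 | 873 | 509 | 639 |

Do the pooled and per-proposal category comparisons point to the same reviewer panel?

Yes

Translational research: the 2024 panel 9/26 = 34.6%, the internal panel 5/19 = 26.3% → the 2024 panel
Applied research: the 2024 panel 139/218 = 63.8%, the internal panel 84/157 = 53.5% → the 2024 panel
Basic research: the 2024 panel 132/203 = 65.0%, the internal panel 82/146 = 56.2% → the 2024 panel
Infrastructure: the 2024 panel 748/873 = 85.7%, the internal panel 509/639 = 79.7% → the 2024 panel
Overall: the 2024 panel 1028/1320 = 77.9%, the internal panel 680/961 = 70.8% → the 2024 panel
The 2024 panel wins overall and in every proposal group — no reversal.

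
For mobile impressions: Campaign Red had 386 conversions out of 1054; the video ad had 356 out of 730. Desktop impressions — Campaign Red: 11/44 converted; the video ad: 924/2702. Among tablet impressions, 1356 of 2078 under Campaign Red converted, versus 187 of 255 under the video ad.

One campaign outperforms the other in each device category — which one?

Mobile: Campaign Red 386/1054 = 36.6%, the video ad 356/730 = 48.8% → the video ad
Desktop: Campaign Red 11/44 = 25.0%, the video ad 924/2702 = 34.2% → the video ad
Tablet: Campaign Red 1356/2078 = 65.3%, the video ad 187/255 = 73.3% → the video ad
The video ad has the higher rate in all 3 groups.

the video ad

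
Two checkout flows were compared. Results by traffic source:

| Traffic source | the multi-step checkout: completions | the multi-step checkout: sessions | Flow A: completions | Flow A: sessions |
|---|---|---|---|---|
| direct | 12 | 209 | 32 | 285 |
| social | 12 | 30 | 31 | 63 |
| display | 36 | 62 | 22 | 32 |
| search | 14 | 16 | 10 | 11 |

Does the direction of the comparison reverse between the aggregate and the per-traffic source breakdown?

No

Direct: the multi-step checkout 12/209 = 5.7%, Flow A 32/285 = 11.2% → Flow A
Social: the multi-step checkout 12/30 = 40.0%, Flow A 31/63 = 49.2% → Flow A
Display: the multi-step checkout 36/62 = 58.1%, Flow A 22/32 = 68.8% → Flow A
Search: the multi-step checkout 14/16 = 87.5%, Flow A 10/11 = 90.9% → Flow A
Overall: the multi-step checkout 74/317 = 23.3%, Flow A 95/391 = 24.3% → Flow A
Flow A wins overall and in every traffic group — no reversal.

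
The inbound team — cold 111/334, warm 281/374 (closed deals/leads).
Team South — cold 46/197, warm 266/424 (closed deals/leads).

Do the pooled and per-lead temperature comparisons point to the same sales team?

Cold: the inbound team 111/334 = 33.2%, Team South 46/197 = 23.4% → the inbound team
Warm: the inbound team 281/374 = 75.1%, Team South 266/424 = 62.7% → the inbound team
Overall: the inbound team 392/708 = 55.4%, Team South 312/621 = 50.2% → the inbound team
The inbound team wins overall and in every lead group — no reversal.

Yes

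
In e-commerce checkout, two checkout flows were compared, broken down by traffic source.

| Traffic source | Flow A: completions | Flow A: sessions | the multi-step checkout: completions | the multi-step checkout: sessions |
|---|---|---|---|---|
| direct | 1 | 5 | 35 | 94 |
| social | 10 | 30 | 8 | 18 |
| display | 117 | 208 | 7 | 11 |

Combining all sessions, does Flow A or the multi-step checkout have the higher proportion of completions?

Flow A

Direct: Flow A 1/5 = 20.0%, the multi-step checkout 35/94 = 37.2% → the multi-step checkout
Social: Flow A 10/30 = 33.3%, the multi-step checkout 8/18 = 44.4% → the multi-step checkout
Display: Flow A 117/208 = 56.2%, the multi-step checkout 7/11 = 63.6% → the multi-step checkout
Overall: Flow A 128/243 = 52.7%, the multi-step checkout 50/123 = 40.7% → Flow A
(The multi-step checkout wins every traffic group but Flow A wins overall — the multi-step checkout's sessions skew toward the low-rate direct group.)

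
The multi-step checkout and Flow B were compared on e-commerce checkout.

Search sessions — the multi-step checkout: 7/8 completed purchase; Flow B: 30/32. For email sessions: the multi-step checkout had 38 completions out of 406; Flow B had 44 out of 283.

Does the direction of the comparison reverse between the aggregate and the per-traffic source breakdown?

No

Search: the multi-step checkout 7/8 = 87.5%, Flow B 30/32 = 93.8% → Flow B
Email: the multi-step checkout 38/406 = 9.4%, Flow B 44/283 = 15.5% → Flow B
Overall: the multi-step checkout 45/414 = 10.9%, Flow B 74/315 = 23.5% → Flow B
Flow B wins overall and in every traffic group — no reversal.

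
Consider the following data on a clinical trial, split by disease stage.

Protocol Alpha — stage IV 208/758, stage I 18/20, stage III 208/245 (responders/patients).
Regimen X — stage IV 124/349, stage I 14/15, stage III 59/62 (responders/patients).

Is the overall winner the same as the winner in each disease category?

Yes

Stage IV: Protocol Alpha 208/758 = 27.4%, Regimen X 124/349 = 35.5% → Regimen X
Stage I: Protocol Alpha 18/20 = 90.0%, Regimen X 14/15 = 93.3% → Regimen X
Stage III: Protocol Alpha 208/245 = 84.9%, Regimen X 59/62 = 95.2% → Regimen X
Overall: Protocol Alpha 434/1023 = 42.4%, Regimen X 197/426 = 46.2% → Regimen X
Regimen X wins overall and in every disease group — no reversal.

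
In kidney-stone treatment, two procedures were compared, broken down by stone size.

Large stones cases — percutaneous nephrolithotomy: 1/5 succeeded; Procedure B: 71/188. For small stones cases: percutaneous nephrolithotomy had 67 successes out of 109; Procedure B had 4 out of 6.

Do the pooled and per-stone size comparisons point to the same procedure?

Large stones: percutaneous nephrolithotomy 1/5 = 20.0%, Procedure B 71/188 = 37.8% → Procedure B
Small stones: percutaneous nephrolithotomy 67/109 = 61.5%, Procedure B 4/6 = 66.7% → Procedure B
Overall: percutaneous nephrolithotomy 68/114 = 59.6%, Procedure B 75/194 = 38.7% → percutaneous nephrolithotomy
Procedure B wins each stone group but percutaneous nephrolithotomy wins overall — the comparison reverses. Procedure B's cases skew toward large stones, which has a lower base rate.

No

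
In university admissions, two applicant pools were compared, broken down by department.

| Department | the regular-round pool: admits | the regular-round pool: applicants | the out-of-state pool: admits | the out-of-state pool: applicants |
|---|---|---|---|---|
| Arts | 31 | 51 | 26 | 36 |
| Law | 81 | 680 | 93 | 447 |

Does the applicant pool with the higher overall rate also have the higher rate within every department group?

Yes

Arts: the regular-round pool 31/51 = 60.8%, the out-of-state pool 26/36 = 72.2% → the out-of-state pool
Law: the regular-round pool 81/680 = 11.9%, the out-of-state pool 93/447 = 20.8% → the out-of-state pool
Overall: the regular-round pool 112/731 = 15.3%, the out-of-state pool 119/483 = 24.6% → the out-of-state pool
The out-of-state pool wins overall and in every department group — no reversal.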